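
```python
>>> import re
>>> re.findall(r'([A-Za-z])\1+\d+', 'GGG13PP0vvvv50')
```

['G', 'P', 'v']

`\1` has to match the exact text group 1 already captured.
Matches: at [0:5] match 'GGG13', group 1 = 'G'; at [5:8] match 'PP0', group 1 = 'P'; at [8:14] match 'vvvv50', group 1 = 'v'.
Because there's exactly one group, `findall` drops the full match and keeps group 1 from each hit.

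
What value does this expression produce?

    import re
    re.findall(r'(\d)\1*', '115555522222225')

['1', '5', '2', '5']

After group 1 captures some text, `\1` only succeeds where that same text appears again.
One capturing group, so `findall` returns just the captured substring from each match — 4 in all.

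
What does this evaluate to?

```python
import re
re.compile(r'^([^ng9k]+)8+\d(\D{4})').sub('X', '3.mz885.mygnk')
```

`sub` substitutes 'X' at each match site.

'Xnk'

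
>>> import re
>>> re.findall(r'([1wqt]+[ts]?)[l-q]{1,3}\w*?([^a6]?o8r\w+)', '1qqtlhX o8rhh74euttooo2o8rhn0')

Multiple groups make `findall` return tuples — one 2-tuple for the one match.

[('1qqt', ' o8rhh74euttooo2o8rhn0')]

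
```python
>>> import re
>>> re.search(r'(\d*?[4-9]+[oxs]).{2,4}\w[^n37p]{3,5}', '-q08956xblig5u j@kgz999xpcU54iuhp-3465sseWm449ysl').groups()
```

('08956x',)

The pattern matches zero or more of a digit (lazy), then one or more of a character in [4-9], then one of [oxs] (captured); then 2 to 4 of any character; then a word character, then 3 to 5 of any character except [n37p].
`re.search` scans for the first position where the pattern succeeds.
The match spans [2:18] → '08956xblig5u j@k'.
Captured: group 1 = '08956x'.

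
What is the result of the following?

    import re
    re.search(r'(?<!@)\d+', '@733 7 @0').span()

Because the assertion is negative and zero-width, positions next to the forbidden text are skipped.
The match spans [2:4] → '33'.

(2, 4)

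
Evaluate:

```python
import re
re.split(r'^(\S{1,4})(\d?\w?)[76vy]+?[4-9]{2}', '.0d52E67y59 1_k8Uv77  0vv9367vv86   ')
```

The pattern matches anchored at the start of the string; then 1 to 4 of a non-whitespace character (captured); then optionally a digit, then optionally a word character (captured); then one or more of one of [76vy] (lazy), then exactly 2 of a character in [4-9].
Matches to split on: at [0:11] → '.0d52E67y59'.
The group in the pattern means `split` returns the separators' captures alongside the pieces.

['', '.0d5', '2E', ' 1_k8Uv77  0vv9367vv86   ']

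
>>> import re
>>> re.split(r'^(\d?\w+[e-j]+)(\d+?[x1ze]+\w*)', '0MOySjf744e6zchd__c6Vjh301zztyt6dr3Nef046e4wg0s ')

Pattern: anchored at the start of the string; then optionally a digit, then one or more of a word character, then one or more of a character in [e-j] (captured); then one or more of a digit (lazy), then one or more of one of [x1ze], then zero or more of a word character (captured).
Matches to split on: at [0:47] → '0MOySjf744e6zchd__c6Vjh301zztyt6dr3Nef046e4wg0s'.
`re.split` interleaves the captured-group text with the surrounding fragments.

['', '0MOySjf744e6zchd__c6Vjh301zztyt6dr3Nef', '046e4wg0s', ' ']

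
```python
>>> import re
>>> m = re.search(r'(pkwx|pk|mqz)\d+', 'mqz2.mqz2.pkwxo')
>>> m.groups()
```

('mqz',)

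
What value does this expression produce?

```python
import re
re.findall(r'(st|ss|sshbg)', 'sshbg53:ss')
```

['ss', 'ss']

`|` is ordered: at each position the engine commits to the first alternative that works.
Walking the string: at [0:2] match 'ss', group 1 = 'ss'; at [8:10] match 'ss', group 1 = 'ss'.
Because there's exactly one group, `findall` drops the full match and keeps group 1 from each hit.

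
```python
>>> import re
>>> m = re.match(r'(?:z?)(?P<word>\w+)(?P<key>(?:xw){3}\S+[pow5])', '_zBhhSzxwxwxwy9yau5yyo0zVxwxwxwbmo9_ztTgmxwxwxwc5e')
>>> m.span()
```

(0, 49)

Pattern: optionally a literal 'z' (non-capturing group); then one or more of a word character (captured as 'word'); then the literal 'xw' repeated 3 times, then one or more of a non-whitespace character, then one of [pow5] (captured as 'key').
With `match`, the pattern is implicitly anchored at the beginning.
The match spans [0:49] → '_zBhhSzxwxwxwy9yau5yyo0zVxwxwxwbmo9_ztTgmxwxwxwc5'.
Captured: group 1 = '_zBhhSzxwxwxwy9yau5yyo0zVxwxwxwbmo9_ztTgm', group 2 = 'xwxwxwc5'.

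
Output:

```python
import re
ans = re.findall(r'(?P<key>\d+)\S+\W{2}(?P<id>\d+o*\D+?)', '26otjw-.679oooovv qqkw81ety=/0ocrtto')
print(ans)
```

With the lazy modifier that quantifier settles for the fewest repetitions that let the rest of the pattern succeed (the atoms after it are unaffected and can still be greedy).
With 2 capturing groups, `findall` returns a 2-tuple per match.

[('26', '679oooov'), ('81', '0oc')]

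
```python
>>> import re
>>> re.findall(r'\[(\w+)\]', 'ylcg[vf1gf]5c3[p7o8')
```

With a single group, `findall` returns only what that group captured — 1 item.

['vf1gf']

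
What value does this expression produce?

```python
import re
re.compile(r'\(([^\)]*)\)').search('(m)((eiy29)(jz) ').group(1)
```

'm'

`re.search` tries every starting position until one works.
The match spans [0:3] → '(m)'.
Captured: group 1 = 'm'.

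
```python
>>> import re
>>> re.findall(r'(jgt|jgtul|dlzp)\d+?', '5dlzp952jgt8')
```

['dlzp', 'jgt']

`findall` collects group 1 from each match (2 total).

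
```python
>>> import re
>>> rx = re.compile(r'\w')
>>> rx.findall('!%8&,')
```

['8']

`findall` yields the raw match text (1 of them) because the pattern has no groups.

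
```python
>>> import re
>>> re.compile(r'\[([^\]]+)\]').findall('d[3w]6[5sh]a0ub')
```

Scanning left to right: at [1:5] match '[3w]', group 1 = '3w'; at [6:11] match '[5sh]', group 1 = '5sh'.
With a single group, `findall` returns only what that group captured — 2 items.

['3w', '5sh']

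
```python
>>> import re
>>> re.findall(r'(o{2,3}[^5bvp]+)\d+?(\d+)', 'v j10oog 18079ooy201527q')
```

[('oog 18079ooy201', '27')]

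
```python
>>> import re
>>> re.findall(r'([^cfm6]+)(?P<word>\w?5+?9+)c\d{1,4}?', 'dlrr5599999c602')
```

[('dlrr5', '599999')]

Pattern: one or more of any character except [cfm6] (captured); then optionally a word character, then one or more of a literal '5' (lazy), then one or more of the literal '9' (captured as 'word'); then the literal 'c', then 1 to 4 of a digit (lazy).
Matches: at [0:13] match 'dlrr5599999c6', groups = ('dlrr5', '599999').
2 groups means the one result is a tuple of 2 captured strings — 1 here.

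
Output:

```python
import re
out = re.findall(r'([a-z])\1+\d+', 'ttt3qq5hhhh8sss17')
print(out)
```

`\1` is not a pattern — it's the concrete string captured by group 1, re-applied verbatim.
With a single group, `findall` returns only what that group captured — 4 items.

['t', 'q', 'h', 's']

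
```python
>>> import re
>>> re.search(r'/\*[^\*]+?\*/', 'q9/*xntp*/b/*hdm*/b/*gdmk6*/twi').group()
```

'/*xntp*/'

The match spans [2:10] → '/*xntp*/'.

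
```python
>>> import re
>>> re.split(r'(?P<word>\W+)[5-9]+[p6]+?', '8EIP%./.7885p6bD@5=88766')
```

['8EIP', '%./.', '6bD@5', '=', '']

The `?` after the quantifier makes it lazy — it takes as little as possible before letting the rest of the pattern try.
Because the pattern has a capturing group, `split` also inserts each captured text between the pieces.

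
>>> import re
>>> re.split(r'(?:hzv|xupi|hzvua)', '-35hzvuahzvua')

['-35', 'ua', 'ua']

Branches in `(...|...)` are attempted left-to-right; the first branch that allows the whole pattern to succeed is taken.
Splitting on the pattern gives 3 pieces.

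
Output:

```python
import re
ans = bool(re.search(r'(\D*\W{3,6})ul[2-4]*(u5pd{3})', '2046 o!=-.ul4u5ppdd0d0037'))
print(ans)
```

False

Here the pattern never matches, so the call returns None, and `bool(None)` is False.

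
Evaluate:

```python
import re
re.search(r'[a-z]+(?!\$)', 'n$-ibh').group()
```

'ibh'

The negative lookaround is zero-width — it rules out positions where the adjacent text would match, without consuming anything.
`search` walks the string left to right and returns the first match it finds.
The match spans [3:6] → 'ibh'.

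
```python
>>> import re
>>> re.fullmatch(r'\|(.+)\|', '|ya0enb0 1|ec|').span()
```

(0, 14)

`fullmatch` succeeds only if the pattern covers the string from start to end.
The match spans [0:14] → '|ya0enb0 1|ec|'.
Captured: group 1 = 'ya0enb0 1|ec'.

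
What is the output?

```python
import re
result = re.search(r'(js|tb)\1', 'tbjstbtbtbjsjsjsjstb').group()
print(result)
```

After group 1 captures some text, `\1` only succeeds where that same text appears again.
The match spans [4:8] → 'tbtb'.

tbtb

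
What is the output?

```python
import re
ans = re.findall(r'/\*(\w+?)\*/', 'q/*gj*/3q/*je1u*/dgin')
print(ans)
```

`findall` collects group 1 from each match (2 total).

['gj', 'je1u']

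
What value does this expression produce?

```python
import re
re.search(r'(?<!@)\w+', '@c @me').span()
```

A negative assertion filters positions out without eating any characters.
`search` walks the string left to right and returns the first match it finds.
The match spans [5:6] → 'e'.

(5, 6)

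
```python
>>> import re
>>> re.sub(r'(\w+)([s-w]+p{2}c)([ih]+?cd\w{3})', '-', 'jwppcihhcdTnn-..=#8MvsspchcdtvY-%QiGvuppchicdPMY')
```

'--..=#8MvsspchcdtvY-%-'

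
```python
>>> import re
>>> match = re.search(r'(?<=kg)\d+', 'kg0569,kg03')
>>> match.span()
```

(2, 6)

The `(?=…)`/`(?<=…)` assertion just peeks at neighbouring text; it doesn't advance the match position.
The match spans [2:6] → '0569'.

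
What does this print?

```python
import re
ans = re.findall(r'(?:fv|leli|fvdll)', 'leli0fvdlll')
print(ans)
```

Branches in `(...|...)` are attempted left-to-right; the first branch that allows the whole pattern to succeed is taken.
Scanning left to right: at [0:4] → 'leli'; at [5:7] → 'fv'.
With no groups in the pattern, `findall` gives back each whole match — 2 here.

['leli', 'fv']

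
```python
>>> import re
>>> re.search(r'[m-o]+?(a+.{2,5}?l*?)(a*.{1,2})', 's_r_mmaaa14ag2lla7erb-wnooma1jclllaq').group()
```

Because the quantifier is non-greedy, it stops expanding at the earliest point where the rest of the pattern can succeed.
The match spans [4:14] → 'mmaaa14ag2'.

'mmaaa14ag2'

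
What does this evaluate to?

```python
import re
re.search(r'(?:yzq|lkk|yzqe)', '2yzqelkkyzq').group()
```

'yzq'

Branches in `(...|...)` are attempted left-to-right; the first branch that allows the whole pattern to succeed is taken.
`re.search` tries every starting position until one works.
The match spans [1:4] → 'yzq'.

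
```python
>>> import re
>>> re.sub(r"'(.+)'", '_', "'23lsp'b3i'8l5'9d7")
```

'_9d7'

Matches: at [0:15] → "'23lsp'b3i'8l5'".
Every occurrence is swapped for '_'.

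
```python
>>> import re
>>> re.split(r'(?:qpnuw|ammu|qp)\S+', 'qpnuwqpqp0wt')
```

['', '']

`split` removes every match and returns the 2 fragments in between.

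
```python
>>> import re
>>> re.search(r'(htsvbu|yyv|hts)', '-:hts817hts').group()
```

'hts'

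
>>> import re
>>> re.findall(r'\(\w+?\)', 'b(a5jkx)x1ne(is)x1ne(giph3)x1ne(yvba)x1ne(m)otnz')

['(a5jkx)', '(is)', '(giph3)', '(yvba)', '(m)']

Matches: at [1:8] → '(a5jkx)'; at [12:16] → '(is)'; at [20:27] → '(giph3)'; at [31:37] → '(yvba)'; at [41:44] → '(m)'.
With no groups in the pattern, `findall` gives back each whole match — 5 here.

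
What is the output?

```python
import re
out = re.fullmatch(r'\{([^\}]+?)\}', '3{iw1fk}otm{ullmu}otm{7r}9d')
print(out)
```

`fullmatch` succeeds only if the pattern covers the string from start to end.
Here the string isn't matched end-to-end, so the call returns None.

None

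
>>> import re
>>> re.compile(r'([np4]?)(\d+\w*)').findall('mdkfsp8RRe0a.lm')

[('p', '8RRe0a')]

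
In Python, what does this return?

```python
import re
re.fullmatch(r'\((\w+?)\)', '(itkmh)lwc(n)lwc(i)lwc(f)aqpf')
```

`re.fullmatch` requires the pattern to consume the entire string.
Here the string isn't matched end-to-end, so the call returns None.

None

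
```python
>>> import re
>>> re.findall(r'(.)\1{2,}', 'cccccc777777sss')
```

`\1` has to match the exact text group 1 already captured.
One capturing group, so `findall` returns just the captured substring from each match — 3 in all.

['c', '7', 's']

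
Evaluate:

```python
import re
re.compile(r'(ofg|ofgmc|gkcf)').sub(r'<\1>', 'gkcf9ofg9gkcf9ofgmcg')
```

The regex engine tests alternatives in the order written; an earlier branch that matches wins even if a later one would match more.
Matches: at [0:4] → 'gkcf'; at [5:8] → 'ofg'; at [9:13] → 'gkcf'; at [14:17] → 'ofg'.
`\1` in the replacement pulls in group 1's text for each match.

'<gkcf>9<ofg>9<gkcf>9<ofg>mcg'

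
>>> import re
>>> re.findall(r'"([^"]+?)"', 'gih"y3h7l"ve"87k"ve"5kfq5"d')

`findall` collects group 1 from each match (3 total).

['y3h7l', '87k', '5kfq5']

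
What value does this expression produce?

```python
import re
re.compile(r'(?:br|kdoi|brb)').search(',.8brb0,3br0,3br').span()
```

(3, 5)

Alternation tries branches left to right and keeps the first one that lets the overall match succeed at that position.
`re.search` tries every starting position until one works.
The match spans [3:5] → 'br'.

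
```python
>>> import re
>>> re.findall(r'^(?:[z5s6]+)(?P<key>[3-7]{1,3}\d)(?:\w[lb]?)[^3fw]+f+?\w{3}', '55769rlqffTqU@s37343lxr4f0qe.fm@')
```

['769']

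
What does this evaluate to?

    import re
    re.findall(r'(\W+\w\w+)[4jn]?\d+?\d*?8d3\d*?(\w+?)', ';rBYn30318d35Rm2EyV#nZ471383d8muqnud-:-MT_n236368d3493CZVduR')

The pattern matches one or more of a non-word character, then a word character, then one or more of a word character (captured); then optionally one of [4jn], then one or more of a digit (lazy); then zero or more of a digit (lazy), then the literal '8d3', then zero or more of a digit (lazy); then one or more of a word character (lazy) (captured).
Matches: at [0:13] match ';rBYn30318d35', groups = (';rBYn303', '5'); at [36:52] match '-:-MT_n236368d34', groups = ('-:-MT_n2363', '4').
Multiple groups make `findall` return tuples — one 2-tuple for each match.

[(';rBYn303', '5'), ('-:-MT_n2363', '4')]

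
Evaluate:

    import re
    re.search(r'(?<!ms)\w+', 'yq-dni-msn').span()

Because the assertion is negative and zero-width, positions next to the forbidden text are skipped.
Unlike `match`, `search` isn't anchored — it looks for the pattern anywhere in the string.
The match spans [0:2] → 'yq'.

(0, 2)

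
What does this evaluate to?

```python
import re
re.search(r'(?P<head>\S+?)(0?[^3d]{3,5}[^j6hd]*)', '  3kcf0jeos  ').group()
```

'3kcf0jeos  '

This matches one or more of a non-whitespace character (lazy) (captured as 'head'); then optionally the literal '0', then 3 to 5 of any character except [3d], then zero or more of any character except [j6hd] (captured).
The match spans [2:13] → '3kcf0jeos  '.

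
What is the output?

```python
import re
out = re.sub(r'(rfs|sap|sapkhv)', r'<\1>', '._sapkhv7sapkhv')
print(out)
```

._<sap>khv7<sap>khv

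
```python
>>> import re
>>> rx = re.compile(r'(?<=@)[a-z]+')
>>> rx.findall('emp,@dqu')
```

['dqu']

Lookahead/lookbehind check context without consuming it, so the matched span excludes the asserted characters.
Walking the string: at [5:8] → 'dqu'.
`findall` yields the raw match text (1 of them) because the pattern has no groups.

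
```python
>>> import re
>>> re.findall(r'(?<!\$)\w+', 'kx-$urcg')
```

['kx', 'rcg']

A negative assertion filters positions out without eating any characters.
No capturing groups, so `findall` returns the 2 full match strings.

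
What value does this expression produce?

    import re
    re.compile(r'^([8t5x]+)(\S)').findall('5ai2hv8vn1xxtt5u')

2 groups means the one result is a tuple of 2 captured strings — 1 here.

[('5', 'a')]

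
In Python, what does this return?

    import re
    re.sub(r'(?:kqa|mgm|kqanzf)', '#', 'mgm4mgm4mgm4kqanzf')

The regex engine tests alternatives in the order written; an earlier branch that matches wins even if a later one would match more.
Matches: at [0:3] → 'mgm'; at [4:7] → 'mgm'; at [8:11] → 'mgm'; at [12:15] → 'kqa'.
`sub` substitutes '#' at each match site.

'#4#4#4#nzf'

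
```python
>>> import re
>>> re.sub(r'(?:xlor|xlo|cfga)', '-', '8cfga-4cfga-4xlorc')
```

Alternation isn't longest-match — the leftmost alternative that fits at this position is chosen.
Matches: at [1:5] → 'cfga'; at [7:11] → 'cfga'; at [13:17] → 'xlor'.
`sub` substitutes '-' at each match site.

'8--4--4-c'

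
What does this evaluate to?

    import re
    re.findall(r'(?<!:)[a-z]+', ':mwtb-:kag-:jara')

['wtb', 'ag', 'ara']

The negative lookahead/lookbehind blocks any match where the forbidden context is present.
Walking the string: at [2:5] → 'wtb'; at [8:10] → 'ag'; at [13:16] → 'ara'.
No capturing groups, so `findall` returns the 3 full match strings.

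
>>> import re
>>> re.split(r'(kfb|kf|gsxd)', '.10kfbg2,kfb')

The regex engine tests alternatives in the order written; an earlier branch that matches wins even if a later one would match more.
The group in the pattern means `split` returns the separators' captures alongside the pieces.

['.10', 'kfb', 'g2,', 'kfb', '']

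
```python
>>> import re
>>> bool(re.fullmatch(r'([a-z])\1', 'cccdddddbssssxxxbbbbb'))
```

`fullmatch` succeeds only if the pattern covers the string from start to end.
Here there's no way to consume every character, so the call returns None, and `bool(None)` is False.

False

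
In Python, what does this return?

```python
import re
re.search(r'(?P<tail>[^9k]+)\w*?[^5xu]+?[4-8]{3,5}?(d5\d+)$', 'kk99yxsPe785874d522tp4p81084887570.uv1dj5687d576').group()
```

This matches one or more of any character except [9k] (captured as 'tail'); then zero or more of a word character (lazy), then one or more of any character except [5xu] (lazy), then 3 to 5 of a character in [4-8] (lazy); then the literal 'd', then a literal '5', then one or more of a digit (captured); then anchored at the end.
`re.search` scans for the first position where the pattern succeeds.
The match spans [4:48] → 'yxsPe785874d522tp4p81084887570.uv1dj5687d576'.
Captured: group 1 = 'yxsPe785874d522tp4p81084887570.uv1d', group 2 = 'd576'.

'yxsPe785874d522tp4p81084887570.uv1dj5687d576'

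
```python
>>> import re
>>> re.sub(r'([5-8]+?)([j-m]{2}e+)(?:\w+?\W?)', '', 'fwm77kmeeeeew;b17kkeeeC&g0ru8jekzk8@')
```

'fwmb1g0ru8jekzk8@'

This matches one or more of a character in [5-8] (lazy) (captured); then exactly 2 of a character in [j-m], then one or more of a literal 'e' (captured); then one or more of a word character (lazy), then optionally a non-word character (non-capturing group).
Matches: at [3:14] → '77kmeeeeew;'; at [16:24] → '7kkeeeC&'.
`sub` substitutes '' at each match site.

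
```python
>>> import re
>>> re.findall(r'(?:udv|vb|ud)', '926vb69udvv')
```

['vb', 'udv']

The regex engine tests alternatives in the order written; an earlier branch that matches wins even if a later one would match more.
Matches: at [3:5] → 'vb'; at [7:10] → 'udv'.
With no groups in the pattern, `findall` gives back each whole match — 2 here.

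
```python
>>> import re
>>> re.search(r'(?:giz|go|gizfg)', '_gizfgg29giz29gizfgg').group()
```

'giz'

`|` is ordered: at each position the engine commits to the first alternative that works.
`re.search` tries every starting position until one works.
The match spans [1:4] → 'giz'.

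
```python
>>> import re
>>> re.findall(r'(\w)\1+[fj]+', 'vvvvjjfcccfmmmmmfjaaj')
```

['v', 'c', 'm', 'a']

`\1` is not a pattern — it's the concrete string captured by group 1, re-applied verbatim.
Matches: at [0:7] match 'vvvvjjf', group 1 = 'v'; at [7:11] match 'cccf', group 1 = 'c'; at [11:18] match 'mmmmmfj', group 1 = 'm'; at [18:21] match 'aaj', group 1 = 'a'.
`findall` collects group 1 from each match (4 total).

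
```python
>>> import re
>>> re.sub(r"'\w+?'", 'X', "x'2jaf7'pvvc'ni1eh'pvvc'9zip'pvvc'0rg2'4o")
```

Matches: at [1:8] → "'2jaf7'"; at [12:19] → "'ni1eh'"; at [23:29] → "'9zip'"; at [33:39] → "'0rg2'".
Every occurrence is swapped for 'X'.

'xXpvvcXpvvcXpvvcX4o'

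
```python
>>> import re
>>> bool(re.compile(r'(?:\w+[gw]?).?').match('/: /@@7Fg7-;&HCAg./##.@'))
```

False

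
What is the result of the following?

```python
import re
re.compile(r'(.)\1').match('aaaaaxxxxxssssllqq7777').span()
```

(0, 2)

`re.match` only tries the pattern at the start of the string.
The match spans [0:2] → 'aa'.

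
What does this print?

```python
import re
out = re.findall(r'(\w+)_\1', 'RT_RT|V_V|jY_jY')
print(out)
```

After group 1 captures some text, `\1` only succeeds where that same text appears again.
Walking the string: at [0:5] match 'RT_RT', group 1 = 'RT'; at [6:9] match 'V_V', group 1 = 'V'; at [10:15] match 'jY_jY', group 1 = 'jY'.
With a single group, `findall` returns only what that group captured — 3 items.

['RT', 'V', 'jY']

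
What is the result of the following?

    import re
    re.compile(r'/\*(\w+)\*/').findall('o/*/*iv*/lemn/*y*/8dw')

Matches: at [3:9] match '/*iv*/', group 1 = 'iv'; at [13:18] match '/*y*/', group 1 = 'y'.
With a single group, `findall` returns only what that group captured — 2 items.

['iv', 'y']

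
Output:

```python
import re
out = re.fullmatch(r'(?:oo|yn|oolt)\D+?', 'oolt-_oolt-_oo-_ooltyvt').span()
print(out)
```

(0, 23)

`re.fullmatch` requires the pattern to consume the entire string.
The match spans [0:23] → 'oolt-_oolt-_oo-_ooltyvt'.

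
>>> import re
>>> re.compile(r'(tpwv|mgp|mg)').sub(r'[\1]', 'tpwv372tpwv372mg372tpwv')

'[tpwv]372[tpwv]372[mg]372[tpwv]'

Each match is replaced using the text its own group 1 captured.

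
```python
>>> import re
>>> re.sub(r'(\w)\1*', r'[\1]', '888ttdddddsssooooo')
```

'[8][t][d][s][o]'

The backreference `\1` re-matches whatever the first group consumed, character for character.
`\1` in the replacement pulls in group 1's text for each match.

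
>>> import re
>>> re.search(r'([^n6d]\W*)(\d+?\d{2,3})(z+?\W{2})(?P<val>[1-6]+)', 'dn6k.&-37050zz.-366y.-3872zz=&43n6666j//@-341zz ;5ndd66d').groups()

This matches any character except [n6d], then zero or more of a non-word character (captured); then one or more of a digit (lazy), then 2 to 3 of a digit (captured); then one or more of the literal 'z' (lazy), then exactly 2 of a non-word character (captured); then one or more of a character in [1-6] (captured as 'val').
`re.search` tries every starting position until one works.
The match spans [3:19] → 'k.&-37050zz.-366'.
Captured: group 1 = 'k.&-', group 2 = '37050', group 3 = 'zz.-', group 4 = '366'.

('k.&-', '37050', 'zz.-', '366')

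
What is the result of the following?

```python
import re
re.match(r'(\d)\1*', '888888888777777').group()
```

'888888888'

With `match`, the pattern is implicitly anchored at the beginning.
The match spans [0:9] → '888888888'.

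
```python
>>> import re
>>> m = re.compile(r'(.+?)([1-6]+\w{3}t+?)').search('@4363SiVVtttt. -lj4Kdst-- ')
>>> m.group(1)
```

'@4363SiVVtttt. -lj'

The pattern matches one or more of any character (lazy) (captured); then one or more of a character in [1-6], then exactly 3 of a word character, then one or more of the literal 't' (lazy) (captured).
`search` walks the string left to right and returns the first match it finds.
The match spans [0:23] → '@4363SiVVtttt. -lj4Kdst'.
Captured: group 1 = '@4363SiVVtttt. -lj', group 2 = '4Kdst'.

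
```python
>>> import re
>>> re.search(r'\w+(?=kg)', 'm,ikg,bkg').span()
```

(2, 3)

The `(?=…)`/`(?<=…)` assertion just peeks at neighbouring text; it doesn't advance the match position.
`re.search` tries every starting position until one works.
The match spans [2:3] → 'i'.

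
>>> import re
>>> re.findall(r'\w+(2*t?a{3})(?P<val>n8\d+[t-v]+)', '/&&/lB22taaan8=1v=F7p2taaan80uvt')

[('aaa', 'n80uvt')]

The pattern matches one or more of a word character; then zero or more of a literal '2', then optionally the literal 't', then exactly 3 of a literal 'a' (captured); then the literal 'n8', then one or more of a digit, then one or more of a character in [t-v] (captured as 'val').
Scanning left to right: at [18:32] match 'F7p2taaan80uvt', groups = ('aaa', 'n80uvt').
Multiple groups make `findall` return tuples — one 2-tuple for the one match.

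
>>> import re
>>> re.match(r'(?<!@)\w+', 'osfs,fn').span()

The negative lookaround is zero-width — it rules out positions where the adjacent text would match, without consuming anything.
`re.match` won't scan ahead — the pattern has to work from the very first character.
The match spans [0:4] → 'osfs'.

(0, 4)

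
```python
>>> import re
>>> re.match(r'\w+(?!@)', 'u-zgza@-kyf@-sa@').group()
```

With `match`, the pattern is implicitly anchored at the beginning.
The match spans [0:1] → 'u'.

'u'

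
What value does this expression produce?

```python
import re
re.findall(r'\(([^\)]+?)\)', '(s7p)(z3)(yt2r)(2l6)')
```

Matches: at [0:5] match '(s7p)', group 1 = 's7p'; at [5:9] match '(z3)', group 1 = 'z3'; at [9:15] match '(yt2r)', group 1 = 'yt2r'; at [15:20] match '(2l6)', group 1 = '2l6'.
With a single group, `findall` returns only what that group captured — 4 items.

['s7p', 'z3', 'yt2r', '2l6']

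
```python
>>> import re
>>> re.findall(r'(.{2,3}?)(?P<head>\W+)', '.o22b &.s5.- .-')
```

This matches 2 to 3 of any character (lazy) (captured); then one or more of a non-word character (captured as 'head').
With 2 capturing groups, `findall` returns a 2-tuple per match.

[('22b', ' &.'), ('s5', '.- .-')]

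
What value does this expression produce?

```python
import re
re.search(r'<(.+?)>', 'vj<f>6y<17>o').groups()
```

('f',)

The match spans [2:5] → '<f>'.
Captured: group 1 = 'f'.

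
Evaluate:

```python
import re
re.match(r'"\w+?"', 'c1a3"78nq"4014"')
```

None

With `match`, the pattern is implicitly anchored at the beginning.
Here the pattern fails at index 0, so the call returns None.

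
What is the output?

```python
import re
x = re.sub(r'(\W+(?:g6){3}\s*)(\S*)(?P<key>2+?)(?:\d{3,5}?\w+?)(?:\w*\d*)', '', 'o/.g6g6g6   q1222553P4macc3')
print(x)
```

o

The pattern matches one or more of a non-word character, then the literal 'g6' repeated 3 times, then zero or more of whitespace (captured); then zero or more of a non-whitespace character (captured); then one or more of a literal '2' (lazy) (captured as 'key'); then 3 to 5 of a digit (lazy), then one or more of a word character (lazy) (non-capturing group); then zero or more of a word character, then zero or more of a digit (non-capturing group).
Matches: at [1:27] → '/.g6g6g6   q1222553P4macc3'.
Every occurrence is swapped for ''.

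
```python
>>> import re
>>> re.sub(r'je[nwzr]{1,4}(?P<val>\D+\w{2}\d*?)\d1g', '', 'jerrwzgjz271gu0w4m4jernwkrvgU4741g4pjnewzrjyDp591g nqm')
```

This matches the literal 'je', then 1 to 4 of one of [nwzr]; then one or more of a non-digit, then exactly 2 of a word character, then zero or more of a digit (lazy) (captured as 'val'); then a digit, then the literal '1g'.
Each match is replaced by ''.

'u0w4m44pjnewzrjyDp591g nqm'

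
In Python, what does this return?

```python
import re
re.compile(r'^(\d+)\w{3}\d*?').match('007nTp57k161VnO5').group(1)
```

'007'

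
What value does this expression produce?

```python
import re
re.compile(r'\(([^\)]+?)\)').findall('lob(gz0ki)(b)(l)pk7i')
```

['gz0ki', 'b', 'l']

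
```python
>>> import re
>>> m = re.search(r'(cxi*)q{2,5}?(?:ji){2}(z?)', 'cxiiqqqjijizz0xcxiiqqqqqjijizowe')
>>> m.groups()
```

This matches the literal 'cx', then zero or more of a literal 'i' (captured); then 2 to 5 of a literal 'q' (lazy), then the literal 'ji' repeated 2 times; then optionally a literal 'z' (captured).
`re.search` scans for the first position where the pattern succeeds.
The match spans [0:12] → 'cxiiqqqjijiz'.
Captured: group 1 = 'cxii', group 2 = 'z'.

('cxii', 'z')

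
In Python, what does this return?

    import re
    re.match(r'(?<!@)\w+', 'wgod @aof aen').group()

`(?!…)`/`(?<!…)` only lets a position through if the neighbouring text does NOT match; no characters are consumed.
`match` is anchored at position 0; if the pattern doesn't fit there, it returns None.
The match spans [0:4] → 'wgod'.

'wgod'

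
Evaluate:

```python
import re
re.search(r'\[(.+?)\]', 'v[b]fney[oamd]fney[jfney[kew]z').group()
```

Unlike `match`, `search` isn't anchored — it looks for the pattern anywhere in the string.
The match spans [1:4] → '[b]'.
Captured: group 1 = 'b'.

'[b]'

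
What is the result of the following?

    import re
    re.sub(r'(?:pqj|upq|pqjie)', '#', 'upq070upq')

'#070#'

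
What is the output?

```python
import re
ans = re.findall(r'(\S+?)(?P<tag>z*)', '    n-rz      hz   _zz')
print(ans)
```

[('n', ''), ('-', ''), ('r', 'z'), ('h', 'z'), ('_', 'zz')]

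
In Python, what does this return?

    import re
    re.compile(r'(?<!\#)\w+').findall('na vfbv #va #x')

['na', 'vfbv', 'a']

A negative assertion filters positions out without eating any characters.
Since nothing is captured, `findall` lists the 3 matched substrings directly.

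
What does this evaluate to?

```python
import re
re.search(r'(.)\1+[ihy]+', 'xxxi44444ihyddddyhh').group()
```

After group 1 captures some text, `\1` only succeeds where that same text appears again.
`search` walks the string left to right and returns the first match it finds.
The match spans [0:4] → 'xxxi'.
Captured: group 1 = 'x'.

'xxxi'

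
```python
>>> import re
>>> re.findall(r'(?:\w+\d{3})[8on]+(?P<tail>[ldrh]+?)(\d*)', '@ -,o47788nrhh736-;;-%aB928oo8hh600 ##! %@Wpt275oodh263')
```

[('r', ''), ('h', ''), ('d', '')]

The pattern matches one or more of a word character, then exactly 3 of a digit (non-capturing group); then one or more of one of [8on]; then one or more of one of [ldrh] (lazy) (captured as 'tail'); then zero or more of a digit (captured).
A `+?`/`*?`/`{m,n}?` starts at its minimum and grows only as far as needed for what follows to match.
Walking the string: at [4:12] match 'o47788nr', groups = ('r', ''); at [22:31] match 'aB928oo8h', groups = ('h', ''); at [42:51] match 'Wpt275ood', groups = ('d', '').
With 2 capturing groups, `findall` returns a 2-tuple per match.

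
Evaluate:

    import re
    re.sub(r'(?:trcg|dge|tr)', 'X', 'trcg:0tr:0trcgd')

'X:0X:0Xd'

Branches in `(...|...)` are attempted left-to-right; the first branch that allows the whole pattern to succeed is taken.
`sub` substitutes 'X' at each match site.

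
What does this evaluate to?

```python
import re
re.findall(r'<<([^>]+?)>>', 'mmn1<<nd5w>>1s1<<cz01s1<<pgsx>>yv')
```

['nd5w', 'cz01s1<<pgsx']

Scanning left to right: at [4:12] match '<<nd5w>>', group 1 = 'nd5w'; at [15:31] match '<<cz01s1<<pgsx>>', group 1 = 'cz01s1<<pgsx'.
One capturing group, so `findall` returns just the captured substring from each match — 2 in all.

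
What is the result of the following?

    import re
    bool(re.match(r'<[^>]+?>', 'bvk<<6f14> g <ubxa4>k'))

`match` is anchored at position 0; if the pattern doesn't fit there, it returns None.
Here the pattern fails at index 0, so the call returns None, and `bool(None)` is False.

False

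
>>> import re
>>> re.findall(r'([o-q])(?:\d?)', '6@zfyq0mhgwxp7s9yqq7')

['q', 'p', 'q', 'q']

This matches a character in [o-q] (captured); then optionally a digit (non-capturing group).
Walking the string: at [5:7] match 'q0', group 1 = 'q'; at [12:14] match 'p7', group 1 = 'p'; at [17:18] match 'q', group 1 = 'q'; at [18:20] match 'q7', group 1 = 'q'.
Because there's exactly one group, `findall` drops the full match and keeps group 1 from each hit.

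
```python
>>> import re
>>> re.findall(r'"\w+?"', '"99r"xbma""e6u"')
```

Scanning left to right: at [0:5] → '"99r"'; at [10:15] → '"e6u"'.
`findall` yields the raw match text (2 of them) because the pattern has no groups.

['"99r"', '"e6u"']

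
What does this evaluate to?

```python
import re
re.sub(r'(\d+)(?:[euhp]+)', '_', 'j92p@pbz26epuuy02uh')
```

Every occurrence is swapped for '_'.

'j_@pbz_y_'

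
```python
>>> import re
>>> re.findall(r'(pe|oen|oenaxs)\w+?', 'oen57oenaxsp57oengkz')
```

The regex engine tests alternatives in the order written; an earlier branch that matches wins even if a later one would match more.
Scanning left to right: at [0:4] match 'oen5', group 1 = 'oen'; at [5:9] match 'oena', group 1 = 'oen'; at [14:18] match 'oeng', group 1 = 'oen'.
With a single group, `findall` returns only what that group captured — 3 items.

['oen', 'oen', 'oen']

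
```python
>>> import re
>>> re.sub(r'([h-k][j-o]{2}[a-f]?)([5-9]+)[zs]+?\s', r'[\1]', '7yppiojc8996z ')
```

'7ypp[iojc]'

The replacement refers to a captured group, so each match is rewritten using its own captured text.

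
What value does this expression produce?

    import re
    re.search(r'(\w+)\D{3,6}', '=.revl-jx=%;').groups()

This matches one or more of a word character (captured); then 3 to 6 of a non-digit.
`re.search` tries every starting position until one works.
The match spans [2:12] → 'revl-jx=%;'.
Captured: group 1 = 'revl'.

('revl',)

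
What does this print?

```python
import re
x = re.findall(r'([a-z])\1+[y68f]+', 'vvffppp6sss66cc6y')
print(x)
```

['v', 'p', 's', 'c']

A backreference is literal: `\1` must see the identical characters the first group matched.
Walking the string: at [0:4] match 'vvff', group 1 = 'v'; at [4:8] match 'ppp6', group 1 = 'p'; at [8:13] match 'sss66', group 1 = 's'; at [13:17] match 'cc6y', group 1 = 'c'.
`findall` collects group 1 from each match (4 total).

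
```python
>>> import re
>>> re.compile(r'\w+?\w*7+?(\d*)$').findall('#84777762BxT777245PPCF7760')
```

['60']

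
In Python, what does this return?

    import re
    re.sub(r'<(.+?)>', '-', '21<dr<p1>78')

`sub` substitutes '-' at each match site.

'21-78'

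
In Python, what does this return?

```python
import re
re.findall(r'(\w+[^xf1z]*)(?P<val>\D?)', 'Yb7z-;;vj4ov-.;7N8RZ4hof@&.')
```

This matches one or more of a word character, then zero or more of any character except [xf1z] (captured); then optionally a non-digit (captured as 'val').
Scanning left to right: at [0:24] match 'Yb7z-;;vj4ov-.;7N8RZ4hof', groups = ('Yb7z-;;vj4ov-.;7N8RZ4ho', 'f').
2 groups means the one result is a tuple of 2 captured strings — 1 here.

[('Yb7z-;;vj4ov-.;7N8RZ4ho', 'f')]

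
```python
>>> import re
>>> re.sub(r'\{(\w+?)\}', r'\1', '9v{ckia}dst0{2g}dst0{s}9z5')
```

Matches: at [2:8] → '{ckia}'; at [12:16] → '{2g}'; at [20:23] → '{s}'.
Each match is replaced using the text its own group 1 captured.

'9vckiadst02gdst0s9z5'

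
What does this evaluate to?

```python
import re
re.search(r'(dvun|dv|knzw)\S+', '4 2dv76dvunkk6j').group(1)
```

'dv'

`re.search` scans for the first position where the pattern succeeds.
The match spans [3:15] → 'dv76dvunkk6j'.
Captured: group 1 = 'dv'.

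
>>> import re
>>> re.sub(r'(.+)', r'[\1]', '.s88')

'[.s88]'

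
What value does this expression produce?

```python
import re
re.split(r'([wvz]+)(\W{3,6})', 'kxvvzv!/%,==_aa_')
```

Because the pattern has a capturing group, `split` also inserts each captured text between the pieces.

['kx', 'vvzv', '!/%,==', '_aa_']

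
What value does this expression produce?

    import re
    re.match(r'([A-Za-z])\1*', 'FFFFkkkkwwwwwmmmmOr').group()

'FFFF'

`match` is anchored at position 0; if the pattern doesn't fit there, it returns None.
The match spans [0:4] → 'FFFF'.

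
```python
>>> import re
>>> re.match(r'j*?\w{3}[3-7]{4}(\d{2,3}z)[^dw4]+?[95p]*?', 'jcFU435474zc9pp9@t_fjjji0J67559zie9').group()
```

With `match`, the pattern is implicitly anchored at the beginning.
The match spans [0:12] → 'jcFU435474zc'.

'jcFU435474zc'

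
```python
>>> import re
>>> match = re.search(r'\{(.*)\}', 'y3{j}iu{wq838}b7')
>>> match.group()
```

'{j}iu{wq838}'

The match spans [2:14] → '{j}iu{wq838}'.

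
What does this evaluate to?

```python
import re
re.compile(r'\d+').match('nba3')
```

None

This matches one or more of a digit.
`match` is anchored at position 0; if the pattern doesn't fit there, it returns None.
Here the string doesn't start with a match, so the call returns None.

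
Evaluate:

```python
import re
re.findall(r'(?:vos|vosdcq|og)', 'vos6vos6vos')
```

['vos', 'vos', 'vos']

Matches: at [0:3] → 'vos'; at [4:7] → 'vos'; at [8:11] → 'vos'.
`findall` yields the raw match text (3 of them) because the pattern has no groups.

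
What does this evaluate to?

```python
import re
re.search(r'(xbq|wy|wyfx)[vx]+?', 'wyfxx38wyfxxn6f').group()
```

'wyfxx'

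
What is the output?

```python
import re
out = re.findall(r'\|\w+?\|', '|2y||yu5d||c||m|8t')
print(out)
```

Walking the string: at [0:4] → '|2y|'; at [4:10] → '|yu5d|'; at [10:13] → '|c|'; at [13:16] → '|m|'.
Since nothing is captured, `findall` lists the 4 matched substrings directly.

['|2y|', '|yu5d|', '|c|', '|m|']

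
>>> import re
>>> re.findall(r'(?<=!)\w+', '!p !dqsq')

['p', 'dqsq']

Because the assertion is zero-width, the text it checks is not consumed and won't appear in the result.
Matches: at [1:2] → 'p'; at [4:8] → 'dqsq'.
`findall` yields the raw match text (2 of them) because the pattern has no groups.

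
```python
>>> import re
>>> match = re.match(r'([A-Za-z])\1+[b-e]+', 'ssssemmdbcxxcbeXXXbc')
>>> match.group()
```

'sssse'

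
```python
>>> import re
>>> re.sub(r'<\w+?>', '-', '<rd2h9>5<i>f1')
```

Matches: at [0:7] → '<rd2h9>'; at [8:11] → '<i>'.
Each match is replaced by '-'.

'-5-f1'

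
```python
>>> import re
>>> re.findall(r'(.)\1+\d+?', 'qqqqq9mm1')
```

['q', 'm']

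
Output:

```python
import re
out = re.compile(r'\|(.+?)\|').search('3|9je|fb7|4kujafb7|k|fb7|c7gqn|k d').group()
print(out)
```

|9je|

The match spans [1:6] → '|9je|'.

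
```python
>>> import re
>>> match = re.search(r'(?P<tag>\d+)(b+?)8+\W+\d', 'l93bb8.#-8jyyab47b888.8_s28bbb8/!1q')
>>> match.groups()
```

('93', 'bb')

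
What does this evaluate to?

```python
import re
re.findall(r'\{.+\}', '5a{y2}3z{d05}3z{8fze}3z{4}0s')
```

Matches: at [2:26] → '{y2}3z{d05}3z{8fze}3z{4}'.
With no groups in the pattern, `findall` gives back each whole match — 1 here.

['{y2}3z{d05}3z{8fze}3z{4}']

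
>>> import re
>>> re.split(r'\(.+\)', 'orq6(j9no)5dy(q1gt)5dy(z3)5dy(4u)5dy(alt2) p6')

['orq6', ' p6']

Matches to split on: at [4:42] → '(j9no)5dy(q1gt)5dy(z3)5dy(4u)5dy(alt2)'.
The string is cut at each match, leaving 2 pieces.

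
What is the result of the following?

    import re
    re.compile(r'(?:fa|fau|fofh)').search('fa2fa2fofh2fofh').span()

(0, 2)

`re.search` scans for the first position where the pattern succeeds.
The match spans [0:2] → 'fa'.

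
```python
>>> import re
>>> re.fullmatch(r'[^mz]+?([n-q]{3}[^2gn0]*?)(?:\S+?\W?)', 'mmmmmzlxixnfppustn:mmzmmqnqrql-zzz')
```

The pattern matches one or more of any character except [mz] (lazy); then exactly 3 of a character in [n-q], then zero or more of any character except [2gn0] (lazy) (captured); then one or more of a non-whitespace character (lazy), then optionally a non-word character (non-capturing group).
For `fullmatch`, every character of the input must be accounted for by the pattern.
Here there's no way to consume every character, so the call returns None.

None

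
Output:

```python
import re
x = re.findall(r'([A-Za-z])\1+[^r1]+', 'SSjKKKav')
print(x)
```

`\1` has to match the exact text group 1 already captured.
Scanning left to right: at [0:8] match 'SSjKKKav', group 1 = 'S'.
`findall` collects group 1 from the one match (1 total).

['S']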